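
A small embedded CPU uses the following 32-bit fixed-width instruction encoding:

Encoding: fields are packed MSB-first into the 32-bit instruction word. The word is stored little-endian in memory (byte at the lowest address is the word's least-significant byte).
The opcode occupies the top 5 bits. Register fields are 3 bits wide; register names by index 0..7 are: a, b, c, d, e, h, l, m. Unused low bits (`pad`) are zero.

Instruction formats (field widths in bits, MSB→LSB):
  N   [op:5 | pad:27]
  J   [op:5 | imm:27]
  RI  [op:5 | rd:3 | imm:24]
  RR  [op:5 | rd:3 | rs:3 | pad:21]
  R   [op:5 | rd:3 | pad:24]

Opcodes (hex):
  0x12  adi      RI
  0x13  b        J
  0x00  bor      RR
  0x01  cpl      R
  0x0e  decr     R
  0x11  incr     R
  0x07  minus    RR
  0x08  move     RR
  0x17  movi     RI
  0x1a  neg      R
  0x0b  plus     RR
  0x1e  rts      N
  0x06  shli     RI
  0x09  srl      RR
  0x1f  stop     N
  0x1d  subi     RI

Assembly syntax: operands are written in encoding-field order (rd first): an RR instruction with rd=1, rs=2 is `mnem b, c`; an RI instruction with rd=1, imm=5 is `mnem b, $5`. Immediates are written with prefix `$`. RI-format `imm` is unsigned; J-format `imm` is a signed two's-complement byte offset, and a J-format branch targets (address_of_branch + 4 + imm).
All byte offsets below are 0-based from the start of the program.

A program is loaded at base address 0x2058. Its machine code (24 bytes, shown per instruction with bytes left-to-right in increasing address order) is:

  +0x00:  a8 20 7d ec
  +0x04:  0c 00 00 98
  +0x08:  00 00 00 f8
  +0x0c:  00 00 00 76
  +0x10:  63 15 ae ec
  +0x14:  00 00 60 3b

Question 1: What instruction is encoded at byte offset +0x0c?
[0c] 00 00 00 76 → 0x76000000
  op=0x76000000>>27=0xe ⇒ decr (R)
  rd@[26:24]=0x6 ⇒ l

decr l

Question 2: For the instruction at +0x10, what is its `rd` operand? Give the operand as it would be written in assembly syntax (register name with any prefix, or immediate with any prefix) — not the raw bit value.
@+10  little-endian(63 15 ae ec) = 0xecae1563
  op=0xecae1563>>27=0x1d ⇒ subi (RI)
  [26:24] rd=4 = e
  [23:0] imm=11408739 = $11408739

e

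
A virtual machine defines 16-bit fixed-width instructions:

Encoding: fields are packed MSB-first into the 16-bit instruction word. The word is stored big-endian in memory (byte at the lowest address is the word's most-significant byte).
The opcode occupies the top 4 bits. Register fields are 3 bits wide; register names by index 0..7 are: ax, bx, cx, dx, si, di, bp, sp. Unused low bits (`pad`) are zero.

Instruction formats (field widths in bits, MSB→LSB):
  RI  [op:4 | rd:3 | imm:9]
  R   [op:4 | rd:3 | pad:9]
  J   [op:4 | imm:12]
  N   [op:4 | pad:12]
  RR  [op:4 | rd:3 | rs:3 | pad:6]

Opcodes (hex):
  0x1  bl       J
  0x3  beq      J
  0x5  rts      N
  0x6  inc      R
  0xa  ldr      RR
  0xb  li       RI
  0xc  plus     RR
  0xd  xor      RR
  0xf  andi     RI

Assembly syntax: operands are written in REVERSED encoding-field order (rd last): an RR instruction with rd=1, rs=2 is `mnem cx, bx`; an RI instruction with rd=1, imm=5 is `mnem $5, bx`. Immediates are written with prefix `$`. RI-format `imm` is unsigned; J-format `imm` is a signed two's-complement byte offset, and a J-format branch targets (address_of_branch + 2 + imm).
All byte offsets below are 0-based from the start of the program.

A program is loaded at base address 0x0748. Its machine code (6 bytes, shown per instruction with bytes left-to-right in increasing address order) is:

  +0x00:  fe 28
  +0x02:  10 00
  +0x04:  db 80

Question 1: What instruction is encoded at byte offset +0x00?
andi $40, sp

+0x00: fe 28 ⇒ word 0xfe28 (big)
  opcode bits[15:12]=0xf: andi/RI
  rd@[11:9]=0x7 ⇒ sp
  imm@[8:0]=0x28 ⇒ $40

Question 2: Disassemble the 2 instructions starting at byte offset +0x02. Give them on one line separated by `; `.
bl $0; xor bp, di

+0x02: 10 00 ⇒ word 0x1000 (big)
  op=0x1000>>12=0x1 ⇒ bl (J)
  imm: (w>>0)&0xfff=0x0 → $0
+0x04: db 80 ⇒ word 0xdb80 (big)
  op=0xdb80>>12=0xd ⇒ xor (RR)
  rd: (w>>9)&0x7=0x5 → di
  rs: (w>>6)&0x7=0x6 → bp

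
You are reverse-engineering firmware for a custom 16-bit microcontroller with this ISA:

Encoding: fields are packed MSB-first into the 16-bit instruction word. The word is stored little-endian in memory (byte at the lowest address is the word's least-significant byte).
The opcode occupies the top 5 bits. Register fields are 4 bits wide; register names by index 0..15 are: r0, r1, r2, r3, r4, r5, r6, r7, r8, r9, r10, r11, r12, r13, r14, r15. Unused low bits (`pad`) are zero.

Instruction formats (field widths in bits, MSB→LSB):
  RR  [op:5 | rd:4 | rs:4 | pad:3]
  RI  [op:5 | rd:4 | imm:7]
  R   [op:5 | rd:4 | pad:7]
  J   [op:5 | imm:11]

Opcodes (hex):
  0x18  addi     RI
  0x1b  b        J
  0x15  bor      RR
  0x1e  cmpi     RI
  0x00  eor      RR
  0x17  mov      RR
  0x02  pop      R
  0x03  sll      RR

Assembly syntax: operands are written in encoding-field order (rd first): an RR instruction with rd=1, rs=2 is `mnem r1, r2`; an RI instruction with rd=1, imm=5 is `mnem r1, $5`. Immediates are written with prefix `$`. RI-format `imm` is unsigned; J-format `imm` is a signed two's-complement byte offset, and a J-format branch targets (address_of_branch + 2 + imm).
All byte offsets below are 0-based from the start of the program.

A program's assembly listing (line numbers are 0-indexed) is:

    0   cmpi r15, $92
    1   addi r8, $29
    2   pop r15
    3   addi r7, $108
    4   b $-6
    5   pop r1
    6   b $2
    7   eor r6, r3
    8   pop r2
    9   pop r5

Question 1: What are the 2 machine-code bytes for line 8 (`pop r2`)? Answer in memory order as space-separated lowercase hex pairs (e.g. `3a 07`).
00 11

L8: pop op=0x2:5|rd=2:4|pad=0:7 ⇒ 0x1100 ⇒ little 00 11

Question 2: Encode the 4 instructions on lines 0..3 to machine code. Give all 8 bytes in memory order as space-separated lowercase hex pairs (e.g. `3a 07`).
line 0 (cmpi): pack op=0x1e:5|rd=15:4|imm=92:7 = 0xf7dc; little→ dc f7
line 1 (addi): pack op=0x18:5|rd=8:4|imm=29:7 = 0xc41d; little→ 1d c4
line 2 (pop): pack op=0x2:5|rd=15:4|pad=0:7 = 0x1780; little→ 80 17
line 3 (addi): pack op=0x18:5|rd=7:4|imm=108:7 = 0xc3ec; little→ ec c3

dc f7 1d c4 80 17 ec c3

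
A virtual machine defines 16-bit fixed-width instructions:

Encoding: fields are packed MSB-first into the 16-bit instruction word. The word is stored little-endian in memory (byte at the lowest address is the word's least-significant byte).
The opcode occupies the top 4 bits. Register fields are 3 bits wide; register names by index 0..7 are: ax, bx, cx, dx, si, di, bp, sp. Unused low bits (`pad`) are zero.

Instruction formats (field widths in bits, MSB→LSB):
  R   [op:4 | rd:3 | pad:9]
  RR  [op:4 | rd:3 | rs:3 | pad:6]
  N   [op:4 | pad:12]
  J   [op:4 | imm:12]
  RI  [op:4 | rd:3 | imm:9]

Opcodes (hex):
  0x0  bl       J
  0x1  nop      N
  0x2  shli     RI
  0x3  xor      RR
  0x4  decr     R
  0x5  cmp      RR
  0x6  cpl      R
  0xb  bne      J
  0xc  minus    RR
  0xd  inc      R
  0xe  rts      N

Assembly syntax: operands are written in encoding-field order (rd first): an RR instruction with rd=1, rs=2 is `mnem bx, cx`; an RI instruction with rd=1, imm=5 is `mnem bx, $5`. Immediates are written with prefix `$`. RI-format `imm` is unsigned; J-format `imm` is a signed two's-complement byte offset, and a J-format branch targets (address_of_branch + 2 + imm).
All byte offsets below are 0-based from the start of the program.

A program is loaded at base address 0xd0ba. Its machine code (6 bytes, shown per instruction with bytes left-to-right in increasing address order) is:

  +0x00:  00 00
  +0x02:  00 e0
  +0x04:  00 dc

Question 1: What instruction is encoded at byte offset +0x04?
@+04  little-endian(00 dc) = 0xdc00
  top 4b → 0xd → inc [R]
  rd: (w>>9)&0x7=0x6 → bp

inc bp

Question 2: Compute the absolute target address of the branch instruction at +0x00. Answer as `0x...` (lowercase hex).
0xd0bc

+0x00: 00 00 ⇒ word 0x0000 (little)
  op=0x0000>>12=0x0 ⇒ bl (J)
  imm@[11:0]=0x0 ⇒ $0
  target = base 0xd0ba + off 0x00 + 2 + imm 0 = 0xd0bc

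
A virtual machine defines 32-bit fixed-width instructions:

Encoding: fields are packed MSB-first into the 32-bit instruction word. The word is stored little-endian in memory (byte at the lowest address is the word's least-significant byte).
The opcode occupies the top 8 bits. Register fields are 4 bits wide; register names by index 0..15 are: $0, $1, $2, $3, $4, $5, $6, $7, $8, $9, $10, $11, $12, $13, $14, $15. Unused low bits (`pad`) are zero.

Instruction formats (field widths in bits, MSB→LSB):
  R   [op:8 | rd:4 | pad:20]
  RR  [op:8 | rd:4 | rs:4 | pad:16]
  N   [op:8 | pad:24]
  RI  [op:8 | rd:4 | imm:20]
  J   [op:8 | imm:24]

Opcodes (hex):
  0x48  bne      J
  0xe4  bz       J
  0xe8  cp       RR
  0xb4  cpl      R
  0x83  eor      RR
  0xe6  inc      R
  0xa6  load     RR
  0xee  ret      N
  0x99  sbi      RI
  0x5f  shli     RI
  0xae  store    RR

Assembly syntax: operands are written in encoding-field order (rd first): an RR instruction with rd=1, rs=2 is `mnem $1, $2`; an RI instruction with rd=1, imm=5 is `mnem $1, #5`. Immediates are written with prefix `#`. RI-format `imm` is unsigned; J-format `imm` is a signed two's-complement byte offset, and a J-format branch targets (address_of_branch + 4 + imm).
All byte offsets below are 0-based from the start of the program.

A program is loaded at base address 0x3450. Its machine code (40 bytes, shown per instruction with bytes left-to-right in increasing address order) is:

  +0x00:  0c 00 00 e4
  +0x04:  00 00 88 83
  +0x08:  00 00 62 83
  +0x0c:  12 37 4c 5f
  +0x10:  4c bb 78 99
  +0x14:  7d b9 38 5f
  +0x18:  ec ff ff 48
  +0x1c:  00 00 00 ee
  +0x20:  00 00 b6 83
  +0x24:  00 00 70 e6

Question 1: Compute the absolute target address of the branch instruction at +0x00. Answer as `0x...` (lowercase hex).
0x3460

@+00  little-endian(0c 00 00 e4) = 0xe400000c
  op=0xe400000c>>24=0xe4 ⇒ bz (J)
  imm@[23:0]=0xc ⇒ #12
  target = base 0x3450 + off 0x00 + 4 + imm 12 = 0x3460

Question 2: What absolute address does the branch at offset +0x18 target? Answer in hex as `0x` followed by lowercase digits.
[18] ec ff ff 48 → 0x48ffffec
  opcode bits[31:24]=0x48: bne/J
  [23:0] imm=16777196 (s24→-20) = #-20
  target = base 0x3450 + off 0x18 + 4 + imm -20 = 0x3458

0x3458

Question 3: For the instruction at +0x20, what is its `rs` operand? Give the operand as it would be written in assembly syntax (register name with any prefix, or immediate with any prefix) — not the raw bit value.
off 0x20: read 00 00 b6 83 as little → 0x83b60000
  op=0x83b60000>>24=0x83 ⇒ eor (RR)
  [23:20] rd=11 = $11
  [19:16] rs=6 = $6

$6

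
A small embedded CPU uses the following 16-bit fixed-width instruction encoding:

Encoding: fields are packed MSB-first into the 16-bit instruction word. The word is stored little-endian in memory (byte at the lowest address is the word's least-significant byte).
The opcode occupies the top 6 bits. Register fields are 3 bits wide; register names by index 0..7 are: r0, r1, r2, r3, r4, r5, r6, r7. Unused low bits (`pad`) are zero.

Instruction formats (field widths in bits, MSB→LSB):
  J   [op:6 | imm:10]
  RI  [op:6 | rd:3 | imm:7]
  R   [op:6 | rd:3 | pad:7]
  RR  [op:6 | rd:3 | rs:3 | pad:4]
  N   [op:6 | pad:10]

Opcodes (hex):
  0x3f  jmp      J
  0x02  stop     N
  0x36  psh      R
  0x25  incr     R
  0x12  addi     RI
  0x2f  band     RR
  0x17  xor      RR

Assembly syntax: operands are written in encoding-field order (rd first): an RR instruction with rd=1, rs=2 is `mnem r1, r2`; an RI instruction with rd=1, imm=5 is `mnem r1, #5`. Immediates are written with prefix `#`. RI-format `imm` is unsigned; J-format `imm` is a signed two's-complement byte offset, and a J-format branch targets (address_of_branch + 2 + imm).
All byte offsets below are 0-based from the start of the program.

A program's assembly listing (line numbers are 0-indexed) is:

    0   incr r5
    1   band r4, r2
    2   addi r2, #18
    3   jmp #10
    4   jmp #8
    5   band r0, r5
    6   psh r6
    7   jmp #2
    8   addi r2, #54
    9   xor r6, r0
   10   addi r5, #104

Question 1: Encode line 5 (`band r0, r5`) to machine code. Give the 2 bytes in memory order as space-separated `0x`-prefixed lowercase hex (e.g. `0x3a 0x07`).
0x50 0xbc

5. band fields op=0x2f:6|rd=0:3|rs=5:3|pad=0:4 → word bc50h → 50 bc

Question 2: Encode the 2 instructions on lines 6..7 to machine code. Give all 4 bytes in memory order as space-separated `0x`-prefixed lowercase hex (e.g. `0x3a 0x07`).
6. psh fields op=0x36:6|rd=6:3|pad=0:7 → word db00h → 00 db
7. jmp fields op=0x3f:6|imm=2:10 → word fc02h → 02 fc

0x00 0xdb 0x02 0xfc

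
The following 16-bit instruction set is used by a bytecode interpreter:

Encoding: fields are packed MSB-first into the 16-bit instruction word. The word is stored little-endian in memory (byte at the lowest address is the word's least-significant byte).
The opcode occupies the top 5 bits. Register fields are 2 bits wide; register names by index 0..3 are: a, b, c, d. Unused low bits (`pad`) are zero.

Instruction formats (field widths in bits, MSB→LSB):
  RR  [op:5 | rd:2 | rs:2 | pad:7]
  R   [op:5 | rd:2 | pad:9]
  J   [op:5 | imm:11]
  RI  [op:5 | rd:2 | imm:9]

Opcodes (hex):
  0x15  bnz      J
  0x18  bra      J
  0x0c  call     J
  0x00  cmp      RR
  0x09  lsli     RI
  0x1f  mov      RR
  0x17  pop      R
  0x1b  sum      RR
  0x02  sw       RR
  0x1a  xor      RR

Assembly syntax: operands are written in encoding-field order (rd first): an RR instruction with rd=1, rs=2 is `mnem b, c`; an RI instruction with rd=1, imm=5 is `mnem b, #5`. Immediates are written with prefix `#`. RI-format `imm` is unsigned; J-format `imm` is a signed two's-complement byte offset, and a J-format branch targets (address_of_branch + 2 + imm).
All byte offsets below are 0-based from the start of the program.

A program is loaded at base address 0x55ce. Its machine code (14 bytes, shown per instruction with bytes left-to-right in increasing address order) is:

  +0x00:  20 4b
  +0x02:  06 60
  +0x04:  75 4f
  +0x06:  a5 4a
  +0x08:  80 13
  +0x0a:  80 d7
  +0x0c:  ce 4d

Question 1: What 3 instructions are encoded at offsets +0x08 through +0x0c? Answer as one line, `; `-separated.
sw b, d; xor d, d; lsli c, #462

@+08  little-endian(80 13) = 0x1380
  opcode bits[15:11]=0x2: sw/RR
  [10:9] rd=1 = b
  [8:7] rs=3 = d
@+0a  little-endian(80 d7) = 0xd780
  opcode bits[15:11]=0x1a: xor/RR
  [10:9] rd=3 = d
  [8:7] rs=3 = d
@+0c  little-endian(ce 4d) = 0x4dce
  opcode bits[15:11]=0x9: lsli/RI
  [10:9] rd=2 = c
  [8:0] imm=462 = #462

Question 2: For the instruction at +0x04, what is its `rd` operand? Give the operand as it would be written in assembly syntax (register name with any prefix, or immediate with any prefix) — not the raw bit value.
d

off 0x04: read 75 4f as little → 0x4f75
  opcode bits[15:11]=0x9: lsli/RI
  [10:9] rd=3 = d
  [8:0] imm=373 = #373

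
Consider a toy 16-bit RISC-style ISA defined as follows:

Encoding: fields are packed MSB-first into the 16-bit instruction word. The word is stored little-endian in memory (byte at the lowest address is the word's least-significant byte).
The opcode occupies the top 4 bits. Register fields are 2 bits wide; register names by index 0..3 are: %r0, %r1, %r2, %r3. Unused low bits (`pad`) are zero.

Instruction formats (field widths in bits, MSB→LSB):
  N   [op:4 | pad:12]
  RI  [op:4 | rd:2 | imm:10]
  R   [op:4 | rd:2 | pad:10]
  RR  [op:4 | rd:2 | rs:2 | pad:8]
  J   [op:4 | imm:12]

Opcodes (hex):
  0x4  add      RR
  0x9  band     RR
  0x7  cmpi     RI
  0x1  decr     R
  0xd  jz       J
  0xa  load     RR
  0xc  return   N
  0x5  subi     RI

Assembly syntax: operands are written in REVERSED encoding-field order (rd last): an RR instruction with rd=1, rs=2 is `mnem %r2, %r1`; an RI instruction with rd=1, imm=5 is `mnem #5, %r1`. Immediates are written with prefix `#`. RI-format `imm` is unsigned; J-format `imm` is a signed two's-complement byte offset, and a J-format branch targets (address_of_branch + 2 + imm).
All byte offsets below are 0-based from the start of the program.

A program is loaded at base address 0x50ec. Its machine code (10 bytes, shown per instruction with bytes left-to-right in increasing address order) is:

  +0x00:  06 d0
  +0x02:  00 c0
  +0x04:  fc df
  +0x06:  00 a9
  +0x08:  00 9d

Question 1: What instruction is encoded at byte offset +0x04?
off 0x04: read fc df as little → 0xdffc
  top 4b → 0xd → jz [J]
  imm: (w>>0)&0xfff=0xffc (s12→-4) → #-4

jz #-4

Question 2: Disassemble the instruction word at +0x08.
[08] 00 9d → 0x9d00
  op=0x9d00>>12=0x9 ⇒ band (RR)
  rd@[11:10]=0x3 ⇒ %r3
  rs@[9:8]=0x1 ⇒ %r1

band %r1, %r3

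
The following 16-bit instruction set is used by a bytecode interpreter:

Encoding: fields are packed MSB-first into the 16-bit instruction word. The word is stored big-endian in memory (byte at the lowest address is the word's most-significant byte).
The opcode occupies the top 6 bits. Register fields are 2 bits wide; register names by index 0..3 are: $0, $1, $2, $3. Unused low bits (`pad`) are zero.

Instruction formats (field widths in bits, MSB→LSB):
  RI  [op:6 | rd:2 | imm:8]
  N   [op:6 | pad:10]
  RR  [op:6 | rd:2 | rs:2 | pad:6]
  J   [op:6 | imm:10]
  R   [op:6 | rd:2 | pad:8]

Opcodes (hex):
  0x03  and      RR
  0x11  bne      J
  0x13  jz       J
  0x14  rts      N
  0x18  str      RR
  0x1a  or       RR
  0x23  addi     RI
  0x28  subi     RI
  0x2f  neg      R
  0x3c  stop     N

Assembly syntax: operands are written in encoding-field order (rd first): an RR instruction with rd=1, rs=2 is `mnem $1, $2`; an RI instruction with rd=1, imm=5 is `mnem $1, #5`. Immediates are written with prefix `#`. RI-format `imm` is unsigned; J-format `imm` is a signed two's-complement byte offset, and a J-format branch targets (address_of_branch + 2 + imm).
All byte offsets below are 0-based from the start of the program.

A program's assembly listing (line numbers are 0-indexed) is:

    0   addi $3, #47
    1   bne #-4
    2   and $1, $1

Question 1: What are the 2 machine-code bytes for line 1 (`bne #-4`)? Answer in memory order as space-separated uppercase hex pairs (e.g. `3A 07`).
L1: bne op=0x11:6|imm=-4:10 ⇒ 0x47fc ⇒ big 47 fc

47 FC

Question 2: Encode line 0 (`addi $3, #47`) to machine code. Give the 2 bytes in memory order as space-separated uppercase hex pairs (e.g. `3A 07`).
8F 2F

L0: addi op=0x23:6|rd=3:2|imm=47:8 ⇒ 0x8f2f ⇒ big 8f 2f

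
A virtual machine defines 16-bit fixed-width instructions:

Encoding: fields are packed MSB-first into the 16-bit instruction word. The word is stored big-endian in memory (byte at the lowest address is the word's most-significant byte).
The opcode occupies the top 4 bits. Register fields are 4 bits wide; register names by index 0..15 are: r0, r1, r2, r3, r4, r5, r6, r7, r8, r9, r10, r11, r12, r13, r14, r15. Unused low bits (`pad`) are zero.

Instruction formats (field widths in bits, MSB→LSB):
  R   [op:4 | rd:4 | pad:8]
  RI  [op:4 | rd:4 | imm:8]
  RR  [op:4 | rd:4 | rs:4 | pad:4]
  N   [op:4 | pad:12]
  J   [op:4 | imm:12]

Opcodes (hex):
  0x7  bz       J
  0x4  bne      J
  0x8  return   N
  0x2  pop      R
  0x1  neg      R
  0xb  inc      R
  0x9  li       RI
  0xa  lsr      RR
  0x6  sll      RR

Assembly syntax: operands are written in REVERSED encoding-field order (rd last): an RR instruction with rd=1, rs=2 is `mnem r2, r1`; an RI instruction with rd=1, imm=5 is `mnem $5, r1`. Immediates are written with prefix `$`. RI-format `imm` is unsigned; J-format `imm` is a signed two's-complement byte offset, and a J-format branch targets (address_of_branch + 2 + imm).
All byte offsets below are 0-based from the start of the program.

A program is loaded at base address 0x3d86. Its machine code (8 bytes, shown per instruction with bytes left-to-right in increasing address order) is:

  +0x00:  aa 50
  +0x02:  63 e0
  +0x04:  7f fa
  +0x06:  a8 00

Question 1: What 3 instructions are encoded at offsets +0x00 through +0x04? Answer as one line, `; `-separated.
lsr r5, r10; sll r14, r3; bz $-6

[00] aa 50 → 0xaa50
  opcode bits[15:12]=0xa: lsr/RR
  rd@[11:8]=0xa ⇒ r10
  rs@[7:4]=0x5 ⇒ r5
[02] 63 e0 → 0x63e0
  opcode bits[15:12]=0x6: sll/RR
  rd@[11:8]=0x3 ⇒ r3
  rs@[7:4]=0xe ⇒ r14
[04] 7f fa → 0x7ffa
  opcode bits[15:12]=0x7: bz/J
  imm@[11:0]=0xffa (s12→-6) ⇒ $-6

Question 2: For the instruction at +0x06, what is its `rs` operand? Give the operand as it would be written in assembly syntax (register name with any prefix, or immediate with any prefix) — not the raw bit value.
r0

+0x06: a8 00 ⇒ word 0xa800 (big)
  opcode bits[15:12]=0xa: lsr/RR
  rd: (w>>8)&0xf=0x8 → r8
  rs: (w>>4)&0xf=0x0 → r0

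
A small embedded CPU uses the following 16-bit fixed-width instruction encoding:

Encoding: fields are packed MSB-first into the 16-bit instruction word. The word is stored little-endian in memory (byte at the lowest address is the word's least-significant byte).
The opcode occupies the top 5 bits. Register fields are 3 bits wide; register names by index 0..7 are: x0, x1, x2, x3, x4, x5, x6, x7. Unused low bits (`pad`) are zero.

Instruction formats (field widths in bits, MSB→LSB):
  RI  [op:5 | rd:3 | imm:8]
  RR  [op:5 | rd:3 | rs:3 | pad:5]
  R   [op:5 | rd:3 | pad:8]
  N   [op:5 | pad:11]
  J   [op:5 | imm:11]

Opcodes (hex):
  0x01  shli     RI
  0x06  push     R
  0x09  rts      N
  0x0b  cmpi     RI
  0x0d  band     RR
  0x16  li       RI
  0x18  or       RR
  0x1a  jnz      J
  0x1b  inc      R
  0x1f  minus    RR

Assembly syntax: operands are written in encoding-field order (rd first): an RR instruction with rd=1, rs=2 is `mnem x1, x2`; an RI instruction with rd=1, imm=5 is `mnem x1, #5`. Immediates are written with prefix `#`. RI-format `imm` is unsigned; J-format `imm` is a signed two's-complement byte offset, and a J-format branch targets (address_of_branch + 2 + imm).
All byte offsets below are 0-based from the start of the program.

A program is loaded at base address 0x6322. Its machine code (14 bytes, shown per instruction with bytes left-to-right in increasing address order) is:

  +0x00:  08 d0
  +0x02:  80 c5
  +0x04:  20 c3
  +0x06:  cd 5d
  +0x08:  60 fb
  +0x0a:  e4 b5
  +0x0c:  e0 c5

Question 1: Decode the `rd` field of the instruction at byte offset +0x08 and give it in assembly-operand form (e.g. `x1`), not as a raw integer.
x3

+0x08: 60 fb ⇒ word 0xfb60 (little)
  top 5b → 0x1f → minus [RR]
  rd: (w>>8)&0x7=0x3 → x3
  rs: (w>>5)&0x7=0x3 → x3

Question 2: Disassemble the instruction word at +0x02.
or x5, x4

off 0x02: read 80 c5 as little → 0xc580
  op=0xc580>>11=0x18 ⇒ or (RR)
  rd@[10:8]=0x5 ⇒ x5
  rs@[7:5]=0x4 ⇒ x4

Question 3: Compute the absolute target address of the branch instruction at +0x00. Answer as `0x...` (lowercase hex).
off 0x00: read 08 d0 as little → 0xd008
  opcode bits[15:11]=0x1a: jnz/J
  imm: (w>>0)&0x7ff=0x8 → #8
  target = base 0x6322 + off 0x00 + 2 + imm 8 = 0x632c

0x632c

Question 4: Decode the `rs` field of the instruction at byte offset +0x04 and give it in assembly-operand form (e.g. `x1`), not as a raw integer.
x1

[04] 20 c3 → 0xc320
  op=0xc320>>11=0x18 ⇒ or (RR)
  rd: (w>>8)&0x7=0x3 → x3
  rs: (w>>5)&0x7=0x1 → x1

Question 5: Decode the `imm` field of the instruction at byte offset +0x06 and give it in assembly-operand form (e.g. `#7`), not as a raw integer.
[06] cd 5d → 0x5dcd
  top 5b → 0xb → cmpi [RI]
  [10:8] rd=5 = x5
  [7:0] imm=205 = #205

#205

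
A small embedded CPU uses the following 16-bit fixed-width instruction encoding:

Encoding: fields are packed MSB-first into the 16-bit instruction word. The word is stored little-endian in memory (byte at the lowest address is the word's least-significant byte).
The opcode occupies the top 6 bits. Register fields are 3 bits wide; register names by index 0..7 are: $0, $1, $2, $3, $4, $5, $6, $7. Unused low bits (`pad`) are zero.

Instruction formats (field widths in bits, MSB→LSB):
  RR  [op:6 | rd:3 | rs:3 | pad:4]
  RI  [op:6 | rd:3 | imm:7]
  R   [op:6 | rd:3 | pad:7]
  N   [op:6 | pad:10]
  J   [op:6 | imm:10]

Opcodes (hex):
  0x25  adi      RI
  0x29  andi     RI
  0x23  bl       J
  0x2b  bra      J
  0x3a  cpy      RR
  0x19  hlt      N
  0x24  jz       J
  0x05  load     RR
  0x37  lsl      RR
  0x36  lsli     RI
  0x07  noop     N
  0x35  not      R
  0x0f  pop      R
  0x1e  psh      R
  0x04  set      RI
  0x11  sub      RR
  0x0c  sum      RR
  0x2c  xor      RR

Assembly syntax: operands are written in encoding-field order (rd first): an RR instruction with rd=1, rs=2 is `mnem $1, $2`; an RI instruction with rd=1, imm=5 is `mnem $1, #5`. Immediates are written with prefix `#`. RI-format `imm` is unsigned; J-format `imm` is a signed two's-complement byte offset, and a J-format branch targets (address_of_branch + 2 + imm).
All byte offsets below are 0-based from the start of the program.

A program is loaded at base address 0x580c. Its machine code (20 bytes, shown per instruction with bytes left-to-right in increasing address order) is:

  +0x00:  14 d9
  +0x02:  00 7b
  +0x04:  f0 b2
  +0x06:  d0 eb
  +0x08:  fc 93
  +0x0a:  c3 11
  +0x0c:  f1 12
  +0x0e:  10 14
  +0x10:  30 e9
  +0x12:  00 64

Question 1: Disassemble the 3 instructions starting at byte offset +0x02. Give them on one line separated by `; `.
psh $6; xor $5, $7; cpy $7, $5

+0x02: 00 7b ⇒ word 0x7b00 (little)
  top 6b → 0x1e → psh [R]
  rd: (w>>7)&0x7=0x6 → $6
+0x04: f0 b2 ⇒ word 0xb2f0 (little)
  top 6b → 0x2c → xor [RR]
  rd: (w>>7)&0x7=0x5 → $5
  rs: (w>>4)&0x7=0x7 → $7
+0x06: d0 eb ⇒ word 0xebd0 (little)
  top 6b → 0x3a → cpy [RR]
  rd: (w>>7)&0x7=0x7 → $7
  rs: (w>>4)&0x7=0x5 → $5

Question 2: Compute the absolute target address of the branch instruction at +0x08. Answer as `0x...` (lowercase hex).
+0x08: fc 93 ⇒ word 0x93fc (little)
  top 6b → 0x24 → jz [J]
  imm@[9:0]=0x3fc (s10→-4) ⇒ #-4
  target = base 0x580c + off 0x08 + 2 + imm -4 = 0x5812

0x5812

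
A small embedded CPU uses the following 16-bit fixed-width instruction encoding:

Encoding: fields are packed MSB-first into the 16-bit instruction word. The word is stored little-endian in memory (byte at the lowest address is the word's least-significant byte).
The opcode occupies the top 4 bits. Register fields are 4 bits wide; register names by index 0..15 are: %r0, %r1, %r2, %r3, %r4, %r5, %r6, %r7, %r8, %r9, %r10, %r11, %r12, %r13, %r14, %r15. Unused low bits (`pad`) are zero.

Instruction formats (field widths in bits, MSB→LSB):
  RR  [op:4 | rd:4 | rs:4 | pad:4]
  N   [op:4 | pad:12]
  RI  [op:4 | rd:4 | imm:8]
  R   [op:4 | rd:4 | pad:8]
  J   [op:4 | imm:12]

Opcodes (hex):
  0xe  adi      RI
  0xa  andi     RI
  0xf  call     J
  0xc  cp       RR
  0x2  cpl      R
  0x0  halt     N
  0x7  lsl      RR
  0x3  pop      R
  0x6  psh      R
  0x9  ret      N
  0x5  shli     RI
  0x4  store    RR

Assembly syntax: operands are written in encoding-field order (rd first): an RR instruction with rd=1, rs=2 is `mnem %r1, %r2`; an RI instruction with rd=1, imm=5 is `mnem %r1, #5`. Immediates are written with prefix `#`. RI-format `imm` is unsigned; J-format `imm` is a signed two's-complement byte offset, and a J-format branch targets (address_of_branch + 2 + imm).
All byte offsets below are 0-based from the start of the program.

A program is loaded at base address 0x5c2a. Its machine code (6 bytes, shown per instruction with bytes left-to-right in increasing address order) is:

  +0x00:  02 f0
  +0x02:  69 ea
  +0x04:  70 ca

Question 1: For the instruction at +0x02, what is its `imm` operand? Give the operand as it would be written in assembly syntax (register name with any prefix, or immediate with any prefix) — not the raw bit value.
#105

off 0x02: read 69 ea as little → 0xea69
  op=0xea69>>12=0xe ⇒ adi (RI)
  rd: (w>>8)&0xf=0xa → %r10
  imm: (w>>0)&0xff=0x69 → #105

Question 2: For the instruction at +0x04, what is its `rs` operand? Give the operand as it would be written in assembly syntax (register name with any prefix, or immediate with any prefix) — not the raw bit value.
%r7

@+04  little-endian(70 ca) = 0xca70
  top 4b → 0xc → cp [RR]
  rd: (w>>8)&0xf=0xa → %r10
  rs: (w>>4)&0xf=0x7 → %r7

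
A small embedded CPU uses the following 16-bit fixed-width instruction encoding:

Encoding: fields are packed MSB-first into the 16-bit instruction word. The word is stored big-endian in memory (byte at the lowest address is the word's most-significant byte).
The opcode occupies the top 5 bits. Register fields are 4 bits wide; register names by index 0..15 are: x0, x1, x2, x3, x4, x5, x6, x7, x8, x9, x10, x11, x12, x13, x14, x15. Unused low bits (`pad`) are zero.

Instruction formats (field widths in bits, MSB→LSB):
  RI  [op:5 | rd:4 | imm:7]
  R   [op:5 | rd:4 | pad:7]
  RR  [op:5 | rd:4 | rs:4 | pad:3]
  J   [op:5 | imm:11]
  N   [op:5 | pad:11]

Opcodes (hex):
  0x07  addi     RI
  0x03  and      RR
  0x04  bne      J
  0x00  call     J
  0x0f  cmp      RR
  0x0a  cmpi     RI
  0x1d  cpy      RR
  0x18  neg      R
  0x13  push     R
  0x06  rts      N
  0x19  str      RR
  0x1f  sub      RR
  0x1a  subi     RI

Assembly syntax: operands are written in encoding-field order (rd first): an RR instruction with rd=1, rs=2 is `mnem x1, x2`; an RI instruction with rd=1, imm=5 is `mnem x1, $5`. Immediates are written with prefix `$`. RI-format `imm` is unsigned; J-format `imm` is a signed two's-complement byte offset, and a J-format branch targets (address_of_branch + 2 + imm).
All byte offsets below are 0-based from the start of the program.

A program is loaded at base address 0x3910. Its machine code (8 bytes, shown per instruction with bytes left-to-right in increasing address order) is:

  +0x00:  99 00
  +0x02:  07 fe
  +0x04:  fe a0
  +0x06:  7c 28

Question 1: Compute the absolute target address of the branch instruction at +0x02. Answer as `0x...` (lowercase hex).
0x3912

off 0x02: read 07 fe as big → 0x07fe
  op=0x07fe>>11=0x0 ⇒ call (J)
  [10:0] imm=2046 (s11→-2) = $-2
  target = base 0x3910 + off 0x02 + 2 + imm -2 = 0x3912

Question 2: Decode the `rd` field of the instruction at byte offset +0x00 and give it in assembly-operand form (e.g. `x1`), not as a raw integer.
+0x00: 99 00 ⇒ word 0x9900 (big)
  opcode bits[15:11]=0x13: push/R
  rd@[10:7]=0x2 ⇒ x2

x2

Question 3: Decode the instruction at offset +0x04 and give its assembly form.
@+04  big-endian(fe a0) = 0xfea0
  op=0xfea0>>11=0x1f ⇒ sub (RR)
  rd@[10:7]=0xd ⇒ x13
  rs@[6:3]=0x4 ⇒ x4

sub x13, x4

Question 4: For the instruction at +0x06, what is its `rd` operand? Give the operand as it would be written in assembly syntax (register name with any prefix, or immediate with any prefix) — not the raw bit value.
@+06  big-endian(7c 28) = 0x7c28
  op=0x7c28>>11=0xf ⇒ cmp (RR)
  rd: (w>>7)&0xf=0x8 → x8
  rs: (w>>3)&0xf=0x5 → x5

x8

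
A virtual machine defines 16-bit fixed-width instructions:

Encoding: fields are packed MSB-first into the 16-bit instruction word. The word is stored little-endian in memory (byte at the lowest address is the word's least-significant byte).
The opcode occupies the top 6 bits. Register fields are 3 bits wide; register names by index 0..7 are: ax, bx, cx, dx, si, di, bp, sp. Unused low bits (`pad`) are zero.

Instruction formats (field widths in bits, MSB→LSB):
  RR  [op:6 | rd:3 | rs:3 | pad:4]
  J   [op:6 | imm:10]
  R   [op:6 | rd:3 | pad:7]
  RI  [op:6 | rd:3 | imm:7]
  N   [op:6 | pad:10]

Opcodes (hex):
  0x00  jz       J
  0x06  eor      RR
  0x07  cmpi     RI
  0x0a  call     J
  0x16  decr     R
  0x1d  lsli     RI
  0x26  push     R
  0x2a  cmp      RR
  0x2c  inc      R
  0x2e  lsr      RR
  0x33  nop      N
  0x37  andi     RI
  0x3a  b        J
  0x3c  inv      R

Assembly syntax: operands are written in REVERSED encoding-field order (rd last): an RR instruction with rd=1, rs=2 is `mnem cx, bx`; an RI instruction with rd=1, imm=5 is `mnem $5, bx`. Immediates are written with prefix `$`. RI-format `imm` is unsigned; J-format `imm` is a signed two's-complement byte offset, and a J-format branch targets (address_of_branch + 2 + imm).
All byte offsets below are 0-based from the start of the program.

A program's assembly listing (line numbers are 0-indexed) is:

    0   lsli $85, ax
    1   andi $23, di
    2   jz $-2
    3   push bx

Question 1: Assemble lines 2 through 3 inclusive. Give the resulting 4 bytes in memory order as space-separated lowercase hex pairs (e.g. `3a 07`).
2. jz fields op=0x0:6|imm=-2:10 → word 03feh → fe 03
3. push fields op=0x26:6|rd=1:3|pad=0:7 → word 9880h → 80 98

fe 03 80 98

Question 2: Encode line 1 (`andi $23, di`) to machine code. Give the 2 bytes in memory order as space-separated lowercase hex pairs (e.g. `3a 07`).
97 de

1. andi fields op=0x37:6|rd=5:3|imm=23:7 → word de97h → 97 de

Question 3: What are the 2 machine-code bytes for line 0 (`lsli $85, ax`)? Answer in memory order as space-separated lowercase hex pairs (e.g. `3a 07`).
0. lsli fields op=0x1d:6|rd=0:3|imm=85:7 → word 7455h → 55 74

55 74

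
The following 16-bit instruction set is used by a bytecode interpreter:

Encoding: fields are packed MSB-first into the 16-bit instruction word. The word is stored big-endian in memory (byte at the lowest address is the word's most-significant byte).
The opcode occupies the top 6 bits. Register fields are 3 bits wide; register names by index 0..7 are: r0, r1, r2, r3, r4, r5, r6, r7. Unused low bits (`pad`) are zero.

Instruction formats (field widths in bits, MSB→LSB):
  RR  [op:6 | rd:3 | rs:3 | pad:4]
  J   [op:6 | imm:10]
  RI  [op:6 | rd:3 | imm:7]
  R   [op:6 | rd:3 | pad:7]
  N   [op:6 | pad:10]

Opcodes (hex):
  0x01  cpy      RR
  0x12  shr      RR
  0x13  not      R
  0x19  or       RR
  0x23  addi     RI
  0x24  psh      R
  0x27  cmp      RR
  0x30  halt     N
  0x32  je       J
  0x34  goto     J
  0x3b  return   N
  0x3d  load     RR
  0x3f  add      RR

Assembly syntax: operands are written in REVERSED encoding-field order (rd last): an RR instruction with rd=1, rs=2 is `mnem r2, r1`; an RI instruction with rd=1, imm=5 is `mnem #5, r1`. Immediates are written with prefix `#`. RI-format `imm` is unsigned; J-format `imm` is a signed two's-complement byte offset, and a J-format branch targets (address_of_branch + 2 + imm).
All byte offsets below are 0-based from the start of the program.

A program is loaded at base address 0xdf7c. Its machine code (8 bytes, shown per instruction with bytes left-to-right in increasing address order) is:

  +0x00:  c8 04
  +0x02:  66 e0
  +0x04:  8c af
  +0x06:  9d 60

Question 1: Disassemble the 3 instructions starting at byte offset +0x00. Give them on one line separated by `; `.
[00] c8 04 → 0xc804
  top 6b → 0x32 → je [J]
  imm@[9:0]=0x4 ⇒ #4
[02] 66 e0 → 0x66e0
  top 6b → 0x19 → or [RR]
  rd@[9:7]=0x5 ⇒ r5
  rs@[6:4]=0x6 ⇒ r6
[04] 8c af → 0x8caf
  top 6b → 0x23 → addi [RI]
  rd@[9:7]=0x1 ⇒ r1
  imm@[6:0]=0x2f ⇒ #47

je #4; or r6, r5; addi #47, r1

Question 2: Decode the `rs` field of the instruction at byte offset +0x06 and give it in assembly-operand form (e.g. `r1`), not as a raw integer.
r6

off 0x06: read 9d 60 as big → 0x9d60
  op=0x9d60>>10=0x27 ⇒ cmp (RR)
  rd@[9:7]=0x2 ⇒ r2
  rs@[6:4]=0x6 ⇒ r6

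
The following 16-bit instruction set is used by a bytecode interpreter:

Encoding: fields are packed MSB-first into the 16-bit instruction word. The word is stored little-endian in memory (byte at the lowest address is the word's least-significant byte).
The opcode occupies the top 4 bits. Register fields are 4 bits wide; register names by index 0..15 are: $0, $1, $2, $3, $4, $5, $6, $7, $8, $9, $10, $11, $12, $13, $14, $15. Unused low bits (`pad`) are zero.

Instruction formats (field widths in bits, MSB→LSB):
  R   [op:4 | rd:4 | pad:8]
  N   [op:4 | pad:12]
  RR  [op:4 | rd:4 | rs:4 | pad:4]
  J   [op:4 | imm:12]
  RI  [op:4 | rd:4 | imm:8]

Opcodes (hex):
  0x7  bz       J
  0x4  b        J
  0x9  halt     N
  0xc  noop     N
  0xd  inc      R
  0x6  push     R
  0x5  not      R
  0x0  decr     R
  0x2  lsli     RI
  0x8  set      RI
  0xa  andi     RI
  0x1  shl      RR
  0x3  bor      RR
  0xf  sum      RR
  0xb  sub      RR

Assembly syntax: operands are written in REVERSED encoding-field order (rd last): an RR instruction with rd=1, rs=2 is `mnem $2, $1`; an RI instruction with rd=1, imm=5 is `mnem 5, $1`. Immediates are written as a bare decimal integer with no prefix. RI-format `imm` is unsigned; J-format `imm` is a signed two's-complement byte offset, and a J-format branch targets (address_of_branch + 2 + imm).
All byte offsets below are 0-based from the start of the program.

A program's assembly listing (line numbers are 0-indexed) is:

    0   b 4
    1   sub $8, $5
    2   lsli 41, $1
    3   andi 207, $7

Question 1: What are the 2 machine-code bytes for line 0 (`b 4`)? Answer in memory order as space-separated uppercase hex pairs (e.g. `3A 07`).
0. b fields op=0x4:4|imm=4:12 → word 4004h → 04 40

04 40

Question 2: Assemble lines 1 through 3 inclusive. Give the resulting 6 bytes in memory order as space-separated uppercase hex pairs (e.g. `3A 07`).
line 1 (sub): pack op=0xb:4|rd=5:4|rs=8:4|pad=0:4 = 0xb580; little→ 80 b5
line 2 (lsli): pack op=0x2:4|rd=1:4|imm=41:8 = 0x2129; little→ 29 21
line 3 (andi): pack op=0xa:4|rd=7:4|imm=207:8 = 0xa7cf; little→ cf a7

80 B5 29 21 CF A7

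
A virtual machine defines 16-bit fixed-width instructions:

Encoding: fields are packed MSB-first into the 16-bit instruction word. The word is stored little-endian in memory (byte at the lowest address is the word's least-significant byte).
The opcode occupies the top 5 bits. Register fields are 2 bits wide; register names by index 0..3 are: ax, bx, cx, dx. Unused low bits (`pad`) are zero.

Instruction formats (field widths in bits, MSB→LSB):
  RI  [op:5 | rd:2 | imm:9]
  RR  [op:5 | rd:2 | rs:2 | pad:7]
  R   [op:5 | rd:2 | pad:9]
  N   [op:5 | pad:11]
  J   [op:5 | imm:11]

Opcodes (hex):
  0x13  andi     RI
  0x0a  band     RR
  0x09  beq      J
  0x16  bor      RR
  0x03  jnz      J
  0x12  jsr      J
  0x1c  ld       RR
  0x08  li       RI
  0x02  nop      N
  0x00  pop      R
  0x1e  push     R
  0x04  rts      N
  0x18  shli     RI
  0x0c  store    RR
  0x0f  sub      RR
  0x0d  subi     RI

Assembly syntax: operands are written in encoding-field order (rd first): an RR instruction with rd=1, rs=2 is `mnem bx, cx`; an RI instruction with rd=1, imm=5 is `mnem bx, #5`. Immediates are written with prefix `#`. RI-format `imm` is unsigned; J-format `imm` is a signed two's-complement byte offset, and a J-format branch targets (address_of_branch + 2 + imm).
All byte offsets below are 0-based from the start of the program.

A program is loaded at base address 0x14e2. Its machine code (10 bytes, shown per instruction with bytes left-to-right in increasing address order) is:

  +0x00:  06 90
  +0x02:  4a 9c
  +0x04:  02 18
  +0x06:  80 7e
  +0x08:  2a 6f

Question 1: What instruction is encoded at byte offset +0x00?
[00] 06 90 → 0x9006
  op=0x9006>>11=0x12 ⇒ jsr (J)
  imm: (w>>0)&0x7ff=0x6 → #6

jsr #6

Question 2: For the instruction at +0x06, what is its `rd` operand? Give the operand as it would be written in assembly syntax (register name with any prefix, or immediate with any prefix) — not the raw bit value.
dx

[06] 80 7e → 0x7e80
  opcode bits[15:11]=0xf: sub/RR
  [10:9] rd=3 = dx
  [8:7] rs=1 = bx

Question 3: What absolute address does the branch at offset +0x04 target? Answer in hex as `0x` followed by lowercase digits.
[04] 02 18 → 0x1802
  top 5b → 0x3 → jnz [J]
  imm@[10:0]=0x2 ⇒ #2
  target = base 0x14e2 + off 0x04 + 2 + imm 2 = 0x14ea

0x14ea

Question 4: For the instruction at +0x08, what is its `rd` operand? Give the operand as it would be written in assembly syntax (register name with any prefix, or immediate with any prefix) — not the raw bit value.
[08] 2a 6f → 0x6f2a
  top 5b → 0xd → subi [RI]
  [10:9] rd=3 = dx
  [8:0] imm=298 = #298

dx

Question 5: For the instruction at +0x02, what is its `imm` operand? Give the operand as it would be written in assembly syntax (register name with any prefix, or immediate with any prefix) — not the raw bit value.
[02] 4a 9c → 0x9c4a
  opcode bits[15:11]=0x13: andi/RI
  [10:9] rd=2 = cx
  [8:0] imm=74 = #74

#74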